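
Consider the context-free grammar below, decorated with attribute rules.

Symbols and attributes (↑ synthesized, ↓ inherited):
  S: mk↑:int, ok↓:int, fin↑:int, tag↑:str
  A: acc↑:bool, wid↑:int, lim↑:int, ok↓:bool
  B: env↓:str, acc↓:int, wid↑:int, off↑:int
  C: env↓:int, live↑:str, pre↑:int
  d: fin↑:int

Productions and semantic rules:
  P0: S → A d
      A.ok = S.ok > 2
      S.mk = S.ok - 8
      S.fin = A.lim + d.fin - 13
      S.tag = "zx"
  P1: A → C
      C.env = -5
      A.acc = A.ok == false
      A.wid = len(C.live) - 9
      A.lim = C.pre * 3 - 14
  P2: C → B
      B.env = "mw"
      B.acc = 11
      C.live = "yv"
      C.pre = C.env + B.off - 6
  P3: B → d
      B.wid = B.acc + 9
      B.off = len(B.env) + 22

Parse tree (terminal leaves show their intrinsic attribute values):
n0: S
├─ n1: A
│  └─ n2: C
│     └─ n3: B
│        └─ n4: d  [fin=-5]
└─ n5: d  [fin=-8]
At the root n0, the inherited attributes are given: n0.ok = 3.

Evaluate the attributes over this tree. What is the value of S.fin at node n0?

4

1. n0.ok = 3  [given at root]
2. n1.ok = true  [S.ok > 2]
3. n2.env = -5  [-5]
4. n3.env = "mw"  ["mw"]
5. n3.acc = 11  [11]
6. n4.fin = -5  [terminal]
7. n3.wid = 20  [B.acc + 9]
8. n3.off = 24  [len(B.env) + 22]
9. n2.live = "yv"  ["yv"]
10. n2.pre = 13  [C.env + B.off - 6]
11. n1.acc = false  [A.ok == false]
12. n1.wid = -7  [len(C.live) - 9]
13. n1.lim = 25  [C.pre * 3 - 14]
14. n5.fin = -8  [terminal]
15. n0.mk = -5  [S.ok - 8]
16. n0.fin = 4  [A.lim + d.fin - 13]
17. n0.tag = "zx"  ["zx"]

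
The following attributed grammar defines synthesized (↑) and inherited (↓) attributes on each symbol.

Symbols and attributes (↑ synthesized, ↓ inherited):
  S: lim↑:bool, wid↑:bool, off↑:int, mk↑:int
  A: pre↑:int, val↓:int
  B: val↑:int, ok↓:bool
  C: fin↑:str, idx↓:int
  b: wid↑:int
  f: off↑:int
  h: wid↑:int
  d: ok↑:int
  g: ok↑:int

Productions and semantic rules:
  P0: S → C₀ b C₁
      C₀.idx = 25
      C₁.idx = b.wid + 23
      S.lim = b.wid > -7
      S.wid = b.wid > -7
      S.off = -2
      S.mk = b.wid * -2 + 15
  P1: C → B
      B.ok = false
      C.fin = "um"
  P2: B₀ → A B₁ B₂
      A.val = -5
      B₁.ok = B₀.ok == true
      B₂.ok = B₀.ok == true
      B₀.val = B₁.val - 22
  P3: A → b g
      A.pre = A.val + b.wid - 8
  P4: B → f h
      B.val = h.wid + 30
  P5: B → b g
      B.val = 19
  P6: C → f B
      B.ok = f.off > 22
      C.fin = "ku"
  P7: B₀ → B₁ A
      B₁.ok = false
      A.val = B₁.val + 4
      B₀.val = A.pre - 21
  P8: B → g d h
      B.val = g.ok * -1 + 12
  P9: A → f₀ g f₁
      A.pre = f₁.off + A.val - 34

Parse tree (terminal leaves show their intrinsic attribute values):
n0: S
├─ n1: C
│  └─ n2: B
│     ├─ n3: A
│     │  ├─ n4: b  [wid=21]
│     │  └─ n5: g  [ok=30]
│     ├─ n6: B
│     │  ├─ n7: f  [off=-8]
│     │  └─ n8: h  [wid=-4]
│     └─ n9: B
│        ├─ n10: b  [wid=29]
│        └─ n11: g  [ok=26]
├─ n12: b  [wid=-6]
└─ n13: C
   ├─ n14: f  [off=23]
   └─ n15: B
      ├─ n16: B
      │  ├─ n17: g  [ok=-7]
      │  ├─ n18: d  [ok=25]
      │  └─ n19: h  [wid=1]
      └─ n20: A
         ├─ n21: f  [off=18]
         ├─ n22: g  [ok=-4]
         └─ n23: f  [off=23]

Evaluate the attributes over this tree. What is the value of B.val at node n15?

1. n1.idx = 25  [25]
2. n2.ok = false  [false]
3. n3.val = -5  [-5]
4. n4.wid = 21  [terminal]
5. n5.ok = 30  [terminal]
6. n3.pre = 8  [A.val + b.wid - 8]
7. n6.ok = false  [B₀.ok == true]
8. n7.off = -8  [terminal]
9. n8.wid = -4  [terminal]
10. n6.val = 26  [h.wid + 30]
11. n9.ok = false  [B₀.ok == true]
12. n10.wid = 29  [terminal]
13. n11.ok = 26  [terminal]
14. n9.val = 19  [19]
15. n2.val = 4  [B₁.val - 22]
16. n1.fin = "um"  ["um"]
17. n12.wid = -6  [terminal]
18. n13.idx = 17  [b.wid + 23]
19. n14.off = 23  [terminal]
20. n15.ok = true  [f.off > 22]
21. n16.ok = false  [false]
22. n17.ok = -7  [terminal]
23. n18.ok = 25  [terminal]
24. n19.wid = 1  [terminal]
25. n16.val = 19  [g.ok * -1 + 12]
26. n20.val = 23  [B₁.val + 4]
27. n21.off = 18  [terminal]
28. n22.ok = -4  [terminal]
29. n23.off = 23  [terminal]
30. n20.pre = 12  [f₁.off + A.val - 34]
31. n15.val = -9  [A.pre - 21]
32. n13.fin = "ku"  ["ku"]
33. n0.lim = true  [b.wid > -7]
34. n0.wid = true  [b.wid > -7]
35. n0.off = -2  [-2]
36. n0.mk = 27  [b.wid * -2 + 15]

-9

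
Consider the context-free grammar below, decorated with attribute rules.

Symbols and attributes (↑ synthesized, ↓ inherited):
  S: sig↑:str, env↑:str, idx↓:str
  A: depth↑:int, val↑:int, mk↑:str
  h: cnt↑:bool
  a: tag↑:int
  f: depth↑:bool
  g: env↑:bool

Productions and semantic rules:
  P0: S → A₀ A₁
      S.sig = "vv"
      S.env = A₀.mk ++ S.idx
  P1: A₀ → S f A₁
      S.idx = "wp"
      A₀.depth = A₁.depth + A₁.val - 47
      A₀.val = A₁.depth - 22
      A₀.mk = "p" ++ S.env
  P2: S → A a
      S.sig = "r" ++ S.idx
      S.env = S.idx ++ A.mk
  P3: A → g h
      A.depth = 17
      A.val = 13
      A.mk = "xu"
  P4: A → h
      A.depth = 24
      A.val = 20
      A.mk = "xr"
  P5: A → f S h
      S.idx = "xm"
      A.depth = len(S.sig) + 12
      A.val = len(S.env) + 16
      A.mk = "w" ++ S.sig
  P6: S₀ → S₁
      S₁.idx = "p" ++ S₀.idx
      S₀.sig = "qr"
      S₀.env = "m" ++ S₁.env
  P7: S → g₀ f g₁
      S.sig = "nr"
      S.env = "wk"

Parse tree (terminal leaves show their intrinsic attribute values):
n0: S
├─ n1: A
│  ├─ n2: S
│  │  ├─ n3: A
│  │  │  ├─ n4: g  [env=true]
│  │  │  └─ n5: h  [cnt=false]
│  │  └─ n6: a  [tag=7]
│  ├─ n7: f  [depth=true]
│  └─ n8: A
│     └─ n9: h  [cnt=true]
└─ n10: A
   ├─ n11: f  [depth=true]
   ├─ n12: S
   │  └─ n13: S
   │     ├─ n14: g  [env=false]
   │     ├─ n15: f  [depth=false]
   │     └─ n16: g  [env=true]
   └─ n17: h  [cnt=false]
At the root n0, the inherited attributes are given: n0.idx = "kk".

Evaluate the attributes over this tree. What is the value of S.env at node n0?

"pwpxukk"

1. n0.idx = "kk"  [given at root]
2. n2.idx = "wp"  ["wp"]
3. n4.env = true  [terminal]
4. n5.cnt = false  [terminal]
5. n3.depth = 17  [17]
6. n3.val = 13  [13]
7. n3.mk = "xu"  ["xu"]
8. n6.tag = 7  [terminal]
9. n2.sig = "rwp"  ["r" ++ S.idx]
10. n2.env = "wpxu"  [S.idx ++ A.mk]
11. n7.depth = true  [terminal]
12. n9.cnt = true  [terminal]
13. n8.depth = 24  [24]
14. n8.val = 20  [20]
15. n8.mk = "xr"  ["xr"]
16. n1.depth = -3  [A₁.depth + A₁.val - 47]
17. n1.val = 2  [A₁.depth - 22]
18. n1.mk = "pwpxu"  ["p" ++ S.env]
19. n11.depth = true  [terminal]
20. n12.idx = "xm"  ["xm"]
21. n13.idx = "pxm"  ["p" ++ S₀.idx]
22. n14.env = false  [terminal]
23. n15.depth = false  [terminal]
24. n16.env = true  [terminal]
25. n13.sig = "nr"  ["nr"]
26. n13.env = "wk"  ["wk"]
27. n12.sig = "qr"  ["qr"]
28. n12.env = "mwk"  ["m" ++ S₁.env]
29. n17.cnt = false  [terminal]
30. n10.depth = 14  [len(S.sig) + 12]
31. n10.val = 19  [len(S.env) + 16]
32. n10.mk = "wqr"  ["w" ++ S.sig]
33. n0.sig = "vv"  ["vv"]
34. n0.env = "pwpxukk"  [A₀.mk ++ S.idx]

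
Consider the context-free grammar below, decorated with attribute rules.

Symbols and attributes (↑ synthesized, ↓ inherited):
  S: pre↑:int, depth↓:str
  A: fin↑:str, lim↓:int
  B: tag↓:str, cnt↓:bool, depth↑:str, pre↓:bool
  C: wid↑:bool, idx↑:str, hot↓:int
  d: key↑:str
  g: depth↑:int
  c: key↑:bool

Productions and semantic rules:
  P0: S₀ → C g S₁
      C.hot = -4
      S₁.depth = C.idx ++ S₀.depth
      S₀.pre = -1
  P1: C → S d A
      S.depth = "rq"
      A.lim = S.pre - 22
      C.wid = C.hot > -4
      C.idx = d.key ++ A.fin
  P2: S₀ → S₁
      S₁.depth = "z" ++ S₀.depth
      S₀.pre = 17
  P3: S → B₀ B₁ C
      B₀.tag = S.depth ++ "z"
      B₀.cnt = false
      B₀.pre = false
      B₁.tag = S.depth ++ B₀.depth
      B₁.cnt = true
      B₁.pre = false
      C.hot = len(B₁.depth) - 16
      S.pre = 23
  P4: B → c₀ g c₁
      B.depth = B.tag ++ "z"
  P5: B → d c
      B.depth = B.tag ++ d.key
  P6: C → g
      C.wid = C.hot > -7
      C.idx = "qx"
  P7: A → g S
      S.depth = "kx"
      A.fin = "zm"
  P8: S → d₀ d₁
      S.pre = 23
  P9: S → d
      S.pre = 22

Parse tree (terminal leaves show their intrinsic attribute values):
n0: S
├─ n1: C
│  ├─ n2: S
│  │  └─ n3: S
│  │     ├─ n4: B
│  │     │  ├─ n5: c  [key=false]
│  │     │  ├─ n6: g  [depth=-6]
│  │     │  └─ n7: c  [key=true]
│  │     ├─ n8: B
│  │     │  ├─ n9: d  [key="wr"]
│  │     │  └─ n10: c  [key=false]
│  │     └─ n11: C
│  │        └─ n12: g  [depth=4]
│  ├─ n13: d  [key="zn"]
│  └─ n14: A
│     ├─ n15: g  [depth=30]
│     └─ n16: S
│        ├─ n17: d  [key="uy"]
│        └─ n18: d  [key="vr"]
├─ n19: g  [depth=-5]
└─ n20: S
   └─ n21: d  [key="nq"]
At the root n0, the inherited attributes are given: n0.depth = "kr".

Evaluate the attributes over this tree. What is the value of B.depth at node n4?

1. n0.depth = "kr"  [given at root]
2. n1.hot = -4  [-4]
3. n2.depth = "rq"  ["rq"]
4. n3.depth = "zrq"  ["z" ++ S₀.depth]
5. n4.tag = "zrqz"  [S.depth ++ "z"]
6. n4.cnt = false  [false]
7. n4.pre = false  [false]
8. n5.key = false  [terminal]
9. n6.depth = -6  [terminal]
10. n7.key = true  [terminal]
11. n4.depth = "zrqzz"  [B.tag ++ "z"]
12. n8.tag = "zrqzrqzz"  [S.depth ++ B₀.depth]
13. n8.cnt = true  [true]
14. n8.pre = false  [false]
15. n9.key = "wr"  [terminal]
16. n10.key = false  [terminal]
17. n8.depth = "zrqzrqzzwr"  [B.tag ++ d.key]
18. n11.hot = -6  [len(B₁.depth) - 16]
19. n12.depth = 4  [terminal]
20. n11.wid = true  [C.hot > -7]
21. n11.idx = "qx"  ["qx"]
22. n3.pre = 23  [23]
23. n2.pre = 17  [17]
24. n13.key = "zn"  [terminal]
25. n14.lim = -5  [S.pre - 22]
26. n15.depth = 30  [terminal]
27. n16.depth = "kx"  ["kx"]
28. n17.key = "uy"  [terminal]
29. n18.key = "vr"  [terminal]
30. n16.pre = 23  [23]
31. n14.fin = "zm"  ["zm"]
32. n1.wid = false  [C.hot > -4]
33. n1.idx = "znzm"  [d.key ++ A.fin]
34. n19.depth = -5  [terminal]
35. n20.depth = "znzmkr"  [C.idx ++ S₀.depth]
36. n21.key = "nq"  [terminal]
37. n20.pre = 22  [22]
38. n0.pre = -1  [-1]

"zrqzz"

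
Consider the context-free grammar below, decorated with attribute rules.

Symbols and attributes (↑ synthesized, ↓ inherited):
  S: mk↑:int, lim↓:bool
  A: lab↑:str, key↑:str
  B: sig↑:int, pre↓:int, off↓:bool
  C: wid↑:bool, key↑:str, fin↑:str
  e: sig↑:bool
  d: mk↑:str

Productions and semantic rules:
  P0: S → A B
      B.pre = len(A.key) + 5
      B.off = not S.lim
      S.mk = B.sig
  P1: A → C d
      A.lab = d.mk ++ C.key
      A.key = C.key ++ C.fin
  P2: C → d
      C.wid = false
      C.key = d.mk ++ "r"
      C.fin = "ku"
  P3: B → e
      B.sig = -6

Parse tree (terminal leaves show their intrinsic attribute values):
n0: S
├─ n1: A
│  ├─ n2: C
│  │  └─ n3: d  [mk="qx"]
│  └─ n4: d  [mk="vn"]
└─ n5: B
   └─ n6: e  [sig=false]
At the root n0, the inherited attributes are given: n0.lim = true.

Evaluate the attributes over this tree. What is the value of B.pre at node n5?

1. n0.lim = true  [given at root]
2. n3.mk = "qx"  [terminal]
3. n2.wid = false  [false]
4. n2.key = "qxr"  [d.mk ++ "r"]
5. n2.fin = "ku"  ["ku"]
6. n4.mk = "vn"  [terminal]
7. n1.lab = "vnqxr"  [d.mk ++ C.key]
8. n1.key = "qxrku"  [C.key ++ C.fin]
9. n5.pre = 10  [len(A.key) + 5]
10. n5.off = false  [not S.lim]
11. n6.sig = false  [terminal]
12. n5.sig = -6  [-6]
13. n0.mk = -6  [B.sig]

10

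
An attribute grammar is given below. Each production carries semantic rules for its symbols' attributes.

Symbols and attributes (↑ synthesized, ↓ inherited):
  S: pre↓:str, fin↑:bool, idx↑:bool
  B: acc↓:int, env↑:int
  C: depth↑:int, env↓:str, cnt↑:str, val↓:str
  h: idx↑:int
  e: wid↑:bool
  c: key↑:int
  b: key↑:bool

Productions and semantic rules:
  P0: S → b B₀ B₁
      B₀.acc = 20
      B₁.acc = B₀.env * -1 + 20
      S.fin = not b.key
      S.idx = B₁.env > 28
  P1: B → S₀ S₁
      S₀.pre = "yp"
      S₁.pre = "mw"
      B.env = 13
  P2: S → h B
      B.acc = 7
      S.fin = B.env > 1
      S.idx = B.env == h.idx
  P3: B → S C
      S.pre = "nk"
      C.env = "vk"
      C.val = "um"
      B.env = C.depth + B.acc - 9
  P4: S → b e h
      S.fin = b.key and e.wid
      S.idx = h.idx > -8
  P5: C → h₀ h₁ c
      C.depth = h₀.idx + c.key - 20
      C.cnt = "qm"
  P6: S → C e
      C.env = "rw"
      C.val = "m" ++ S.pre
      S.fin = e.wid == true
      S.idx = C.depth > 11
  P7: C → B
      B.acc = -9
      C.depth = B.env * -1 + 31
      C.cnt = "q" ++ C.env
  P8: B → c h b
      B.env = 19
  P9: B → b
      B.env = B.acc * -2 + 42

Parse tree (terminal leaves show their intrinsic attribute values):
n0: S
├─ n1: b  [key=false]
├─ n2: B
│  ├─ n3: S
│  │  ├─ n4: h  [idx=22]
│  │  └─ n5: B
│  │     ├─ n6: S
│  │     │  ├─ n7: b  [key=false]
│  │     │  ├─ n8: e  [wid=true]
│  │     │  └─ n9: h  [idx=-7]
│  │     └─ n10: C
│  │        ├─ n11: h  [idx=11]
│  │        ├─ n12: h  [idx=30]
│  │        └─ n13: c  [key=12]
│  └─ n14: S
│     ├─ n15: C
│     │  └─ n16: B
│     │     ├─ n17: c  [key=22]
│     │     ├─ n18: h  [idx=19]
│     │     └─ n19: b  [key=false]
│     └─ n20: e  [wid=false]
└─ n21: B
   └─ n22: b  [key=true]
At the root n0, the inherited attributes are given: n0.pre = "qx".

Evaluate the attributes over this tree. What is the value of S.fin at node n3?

1. n0.pre = "qx"  [given at root]
2. n1.key = false  [terminal]
3. n2.acc = 20  [20]
4. n3.pre = "yp"  ["yp"]
5. n4.idx = 22  [terminal]
6. n5.acc = 7  [7]
7. n6.pre = "nk"  ["nk"]
8. n7.key = false  [terminal]
9. n8.wid = true  [terminal]
10. n9.idx = -7  [terminal]
11. n6.fin = false  [b.key and e.wid]
12. n6.idx = true  [h.idx > -8]
13. n10.env = "vk"  ["vk"]
14. n10.val = "um"  ["um"]
15. n11.idx = 11  [terminal]
16. n12.idx = 30  [terminal]
17. n13.key = 12  [terminal]
18. n10.depth = 3  [h₀.idx + c.key - 20]
19. n10.cnt = "qm"  ["qm"]
20. n5.env = 1  [C.depth + B.acc - 9]
21. n3.fin = false  [B.env > 1]
22. n3.idx = false  [B.env == h.idx]
23. n14.pre = "mw"  ["mw"]
24. n15.env = "rw"  ["rw"]
25. n15.val = "mmw"  ["m" ++ S.pre]
26. n16.acc = -9  [-9]
27. n17.key = 22  [terminal]
28. n18.idx = 19  [terminal]
29. n19.key = false  [terminal]
30. n16.env = 19  [19]
31. n15.depth = 12  [B.env * -1 + 31]
32. n15.cnt = "qrw"  ["q" ++ C.env]
33. n20.wid = false  [terminal]
34. n14.fin = false  [e.wid == true]
35. n14.idx = true  [C.depth > 11]
36. n2.env = 13  [13]
37. n21.acc = 7  [B₀.env * -1 + 20]
38. n22.key = true  [terminal]
39. n21.env = 28  [B.acc * -2 + 42]
40. n0.fin = true  [not b.key]
41. n0.idx = false  [B₁.env > 28]

false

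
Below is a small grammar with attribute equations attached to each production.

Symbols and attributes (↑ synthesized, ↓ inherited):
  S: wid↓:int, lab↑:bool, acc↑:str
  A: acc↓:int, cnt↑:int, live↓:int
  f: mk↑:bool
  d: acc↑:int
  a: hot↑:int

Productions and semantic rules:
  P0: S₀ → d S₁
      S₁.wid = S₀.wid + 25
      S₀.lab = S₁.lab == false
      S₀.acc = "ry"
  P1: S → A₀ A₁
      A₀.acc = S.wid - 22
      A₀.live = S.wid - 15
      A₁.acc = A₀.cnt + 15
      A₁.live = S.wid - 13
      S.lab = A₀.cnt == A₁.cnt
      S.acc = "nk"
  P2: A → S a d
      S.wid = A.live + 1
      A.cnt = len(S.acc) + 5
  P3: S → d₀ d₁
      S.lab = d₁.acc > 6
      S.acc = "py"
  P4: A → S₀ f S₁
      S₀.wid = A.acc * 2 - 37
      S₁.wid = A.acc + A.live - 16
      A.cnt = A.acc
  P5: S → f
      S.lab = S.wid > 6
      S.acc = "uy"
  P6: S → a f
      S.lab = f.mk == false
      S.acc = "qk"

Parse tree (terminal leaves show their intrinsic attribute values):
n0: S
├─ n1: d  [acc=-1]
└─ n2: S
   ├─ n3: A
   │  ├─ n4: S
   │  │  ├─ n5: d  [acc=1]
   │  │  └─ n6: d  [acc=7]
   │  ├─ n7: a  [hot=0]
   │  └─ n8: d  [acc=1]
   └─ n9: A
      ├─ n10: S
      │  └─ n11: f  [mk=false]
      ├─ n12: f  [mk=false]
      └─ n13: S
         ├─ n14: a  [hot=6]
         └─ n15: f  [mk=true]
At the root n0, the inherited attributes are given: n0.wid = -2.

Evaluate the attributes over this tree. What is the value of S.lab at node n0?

true

1. n0.wid = -2  [given at root]
2. n1.acc = -1  [terminal]
3. n2.wid = 23  [S₀.wid + 25]
4. n3.acc = 1  [S.wid - 22]
5. n3.live = 8  [S.wid - 15]
6. n4.wid = 9  [A.live + 1]
7. n5.acc = 1  [terminal]
8. n6.acc = 7  [terminal]
9. n4.lab = true  [d₁.acc > 6]
10. n4.acc = "py"  ["py"]
11. n7.hot = 0  [terminal]
12. n8.acc = 1  [terminal]
13. n3.cnt = 7  [len(S.acc) + 5]
14. n9.acc = 22  [A₀.cnt + 15]
15. n9.live = 10  [S.wid - 13]
16. n10.wid = 7  [A.acc * 2 - 37]
17. n11.mk = false  [terminal]
18. n10.lab = true  [S.wid > 6]
19. n10.acc = "uy"  ["uy"]
20. n12.mk = false  [terminal]
21. n13.wid = 16  [A.acc + A.live - 16]
22. n14.hot = 6  [terminal]
23. n15.mk = true  [terminal]
24. n13.lab = false  [f.mk == false]
25. n13.acc = "qk"  ["qk"]
26. n9.cnt = 22  [A.acc]
27. n2.lab = false  [A₀.cnt == A₁.cnt]
28. n2.acc = "nk"  ["nk"]
29. n0.lab = true  [S₁.lab == false]
30. n0.acc = "ry"  ["ry"]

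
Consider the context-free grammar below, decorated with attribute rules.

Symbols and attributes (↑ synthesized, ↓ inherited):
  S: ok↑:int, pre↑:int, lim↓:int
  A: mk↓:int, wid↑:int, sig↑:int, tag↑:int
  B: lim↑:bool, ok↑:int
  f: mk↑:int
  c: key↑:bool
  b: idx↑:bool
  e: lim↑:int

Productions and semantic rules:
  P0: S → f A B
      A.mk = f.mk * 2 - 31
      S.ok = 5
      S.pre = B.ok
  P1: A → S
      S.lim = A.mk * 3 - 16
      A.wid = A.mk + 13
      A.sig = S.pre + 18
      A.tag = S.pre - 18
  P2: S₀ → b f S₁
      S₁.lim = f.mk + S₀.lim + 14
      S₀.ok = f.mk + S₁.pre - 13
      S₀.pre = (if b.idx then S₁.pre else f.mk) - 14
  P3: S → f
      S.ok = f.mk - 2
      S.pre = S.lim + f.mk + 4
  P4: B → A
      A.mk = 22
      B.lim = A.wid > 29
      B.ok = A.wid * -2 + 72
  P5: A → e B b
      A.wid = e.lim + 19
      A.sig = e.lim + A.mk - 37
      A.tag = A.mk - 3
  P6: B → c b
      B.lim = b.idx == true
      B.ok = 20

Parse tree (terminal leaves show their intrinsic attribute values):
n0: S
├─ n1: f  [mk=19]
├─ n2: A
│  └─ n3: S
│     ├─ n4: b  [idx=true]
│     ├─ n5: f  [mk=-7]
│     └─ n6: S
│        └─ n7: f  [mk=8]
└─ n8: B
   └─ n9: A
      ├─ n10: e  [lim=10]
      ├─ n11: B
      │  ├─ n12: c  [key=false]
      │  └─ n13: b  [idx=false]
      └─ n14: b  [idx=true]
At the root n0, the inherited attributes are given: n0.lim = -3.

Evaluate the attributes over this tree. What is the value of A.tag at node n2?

-8

1. n0.lim = -3  [given at root]
2. n1.mk = 19  [terminal]
3. n2.mk = 7  [f.mk * 2 - 31]
4. n3.lim = 5  [A.mk * 3 - 16]
5. n4.idx = true  [terminal]
6. n5.mk = -7  [terminal]
7. n6.lim = 12  [f.mk + S₀.lim + 14]
8. n7.mk = 8  [terminal]
9. n6.ok = 6  [f.mk - 2]
10. n6.pre = 24  [S.lim + f.mk + 4]
11. n3.ok = 4  [f.mk + S₁.pre - 13]
12. n3.pre = 10  [(if b.idx then S₁.pre else f.mk) - 14]
13. n2.wid = 20  [A.mk + 13]
14. n2.sig = 28  [S.pre + 18]
15. n2.tag = -8  [S.pre - 18]
16. n9.mk = 22  [22]
17. n10.lim = 10  [terminal]
18. n12.key = false  [terminal]
19. n13.idx = false  [terminal]
20. n11.lim = false  [b.idx == true]
21. n11.ok = 20  [20]
22. n14.idx = true  [terminal]
23. n9.wid = 29  [e.lim + 19]
24. n9.sig = -5  [e.lim + A.mk - 37]
25. n9.tag = 19  [A.mk - 3]
26. n8.lim = false  [A.wid > 29]
27. n8.ok = 14  [A.wid * -2 + 72]
28. n0.ok = 5  [5]
29. n0.pre = 14  [B.ok]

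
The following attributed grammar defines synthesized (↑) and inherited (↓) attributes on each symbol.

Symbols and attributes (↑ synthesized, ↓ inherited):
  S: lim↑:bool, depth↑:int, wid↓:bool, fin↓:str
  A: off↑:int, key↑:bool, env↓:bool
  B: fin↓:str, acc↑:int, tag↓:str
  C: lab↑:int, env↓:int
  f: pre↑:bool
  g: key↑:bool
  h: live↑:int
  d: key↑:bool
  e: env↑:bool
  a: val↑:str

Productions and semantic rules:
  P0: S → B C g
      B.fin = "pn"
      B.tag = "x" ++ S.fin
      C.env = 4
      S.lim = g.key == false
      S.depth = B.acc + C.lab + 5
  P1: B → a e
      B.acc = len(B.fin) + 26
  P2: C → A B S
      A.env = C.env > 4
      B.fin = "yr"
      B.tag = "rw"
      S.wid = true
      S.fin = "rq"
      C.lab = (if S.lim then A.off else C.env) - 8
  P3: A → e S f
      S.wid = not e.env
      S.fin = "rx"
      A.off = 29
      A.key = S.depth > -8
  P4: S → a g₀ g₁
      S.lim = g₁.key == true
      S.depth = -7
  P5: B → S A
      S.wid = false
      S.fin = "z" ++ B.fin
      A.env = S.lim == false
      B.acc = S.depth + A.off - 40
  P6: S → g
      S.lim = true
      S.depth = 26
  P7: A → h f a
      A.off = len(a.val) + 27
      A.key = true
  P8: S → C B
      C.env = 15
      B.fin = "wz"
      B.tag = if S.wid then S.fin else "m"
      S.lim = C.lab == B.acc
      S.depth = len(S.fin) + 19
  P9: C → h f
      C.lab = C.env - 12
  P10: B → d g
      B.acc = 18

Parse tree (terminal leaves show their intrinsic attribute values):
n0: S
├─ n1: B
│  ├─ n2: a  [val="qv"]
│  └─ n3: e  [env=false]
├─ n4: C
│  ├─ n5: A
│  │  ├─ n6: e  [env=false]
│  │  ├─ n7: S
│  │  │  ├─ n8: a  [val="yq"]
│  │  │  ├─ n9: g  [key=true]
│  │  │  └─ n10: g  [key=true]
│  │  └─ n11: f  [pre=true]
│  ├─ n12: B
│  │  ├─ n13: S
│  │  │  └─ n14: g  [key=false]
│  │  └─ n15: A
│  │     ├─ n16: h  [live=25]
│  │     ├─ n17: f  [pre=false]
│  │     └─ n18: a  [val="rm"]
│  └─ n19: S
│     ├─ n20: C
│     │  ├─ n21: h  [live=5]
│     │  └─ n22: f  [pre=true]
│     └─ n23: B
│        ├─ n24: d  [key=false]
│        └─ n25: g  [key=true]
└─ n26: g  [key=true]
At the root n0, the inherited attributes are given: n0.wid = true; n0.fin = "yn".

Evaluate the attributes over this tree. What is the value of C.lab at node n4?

1. n0.wid = true  [given at root]
2. n0.fin = "yn"  [given at root]
3. n1.fin = "pn"  ["pn"]
4. n1.tag = "xyn"  ["x" ++ S.fin]
5. n2.val = "qv"  [terminal]
6. n3.env = false  [terminal]
7. n1.acc = 28  [len(B.fin) + 26]
8. n4.env = 4  [4]
9. n5.env = false  [C.env > 4]
10. n6.env = false  [terminal]
11. n7.wid = true  [not e.env]
12. n7.fin = "rx"  ["rx"]
13. n8.val = "yq"  [terminal]
14. n9.key = true  [terminal]
15. n10.key = true  [terminal]
16. n7.lim = true  [g₁.key == true]
17. n7.depth = -7  [-7]
18. n11.pre = true  [terminal]
19. n5.off = 29  [29]
20. n5.key = true  [S.depth > -8]
21. n12.fin = "yr"  ["yr"]
22. n12.tag = "rw"  ["rw"]
23. n13.wid = false  [false]
24. n13.fin = "zyr"  ["z" ++ B.fin]
25. n14.key = false  [terminal]
26. n13.lim = true  [true]
27. n13.depth = 26  [26]
28. n15.env = false  [S.lim == false]
29. n16.live = 25  [terminal]
30. n17.pre = false  [terminal]
31. n18.val = "rm"  [terminal]
32. n15.off = 29  [len(a.val) + 27]
33. n15.key = true  [true]
34. n12.acc = 15  [S.depth + A.off - 40]
35. n19.wid = true  [true]
36. n19.fin = "rq"  ["rq"]
37. n20.env = 15  [15]
38. n21.live = 5  [terminal]
39. n22.pre = true  [terminal]
40. n20.lab = 3  [C.env - 12]
41. n23.fin = "wz"  ["wz"]
42. n23.tag = "rq"  [if S.wid then S.fin else "m"]
43. n24.key = false  [terminal]
44. n25.key = true  [terminal]
45. n23.acc = 18  [18]
46. n19.lim = false  [C.lab == B.acc]
47. n19.depth = 21  [len(S.fin) + 19]
48. n4.lab = -4  [(if S.lim then A.off else C.env) - 8]
49. n26.key = true  [terminal]
50. n0.lim = false  [g.key == false]
51. n0.depth = 29  [B.acc + C.lab + 5]

-4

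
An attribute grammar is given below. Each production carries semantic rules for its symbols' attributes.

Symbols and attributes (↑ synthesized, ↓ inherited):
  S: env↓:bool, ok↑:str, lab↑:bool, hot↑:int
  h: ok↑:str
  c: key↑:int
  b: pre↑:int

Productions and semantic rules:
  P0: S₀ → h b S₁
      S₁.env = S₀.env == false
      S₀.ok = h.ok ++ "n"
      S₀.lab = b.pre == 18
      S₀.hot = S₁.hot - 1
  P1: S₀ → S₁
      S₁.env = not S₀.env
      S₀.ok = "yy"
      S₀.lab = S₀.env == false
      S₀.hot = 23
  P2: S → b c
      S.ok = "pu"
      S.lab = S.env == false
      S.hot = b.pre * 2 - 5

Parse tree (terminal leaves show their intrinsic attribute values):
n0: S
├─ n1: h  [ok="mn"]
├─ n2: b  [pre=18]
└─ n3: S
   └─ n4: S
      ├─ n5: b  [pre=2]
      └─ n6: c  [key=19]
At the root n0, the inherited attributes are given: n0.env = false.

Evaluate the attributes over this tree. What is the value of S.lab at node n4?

1. n0.env = false  [given at root]
2. n1.ok = "mn"  [terminal]
3. n2.pre = 18  [terminal]
4. n3.env = true  [S₀.env == false]
5. n4.env = false  [not S₀.env]
6. n5.pre = 2  [terminal]
7. n6.key = 19  [terminal]
8. n4.ok = "pu"  ["pu"]
9. n4.lab = true  [S.env == false]
10. n4.hot = -1  [b.pre * 2 - 5]
11. n3.ok = "yy"  ["yy"]
12. n3.lab = false  [S₀.env == false]
13. n3.hot = 23  [23]
14. n0.ok = "mnn"  [h.ok ++ "n"]
15. n0.lab = true  [b.pre == 18]
16. n0.hot = 22  [S₁.hot - 1]

true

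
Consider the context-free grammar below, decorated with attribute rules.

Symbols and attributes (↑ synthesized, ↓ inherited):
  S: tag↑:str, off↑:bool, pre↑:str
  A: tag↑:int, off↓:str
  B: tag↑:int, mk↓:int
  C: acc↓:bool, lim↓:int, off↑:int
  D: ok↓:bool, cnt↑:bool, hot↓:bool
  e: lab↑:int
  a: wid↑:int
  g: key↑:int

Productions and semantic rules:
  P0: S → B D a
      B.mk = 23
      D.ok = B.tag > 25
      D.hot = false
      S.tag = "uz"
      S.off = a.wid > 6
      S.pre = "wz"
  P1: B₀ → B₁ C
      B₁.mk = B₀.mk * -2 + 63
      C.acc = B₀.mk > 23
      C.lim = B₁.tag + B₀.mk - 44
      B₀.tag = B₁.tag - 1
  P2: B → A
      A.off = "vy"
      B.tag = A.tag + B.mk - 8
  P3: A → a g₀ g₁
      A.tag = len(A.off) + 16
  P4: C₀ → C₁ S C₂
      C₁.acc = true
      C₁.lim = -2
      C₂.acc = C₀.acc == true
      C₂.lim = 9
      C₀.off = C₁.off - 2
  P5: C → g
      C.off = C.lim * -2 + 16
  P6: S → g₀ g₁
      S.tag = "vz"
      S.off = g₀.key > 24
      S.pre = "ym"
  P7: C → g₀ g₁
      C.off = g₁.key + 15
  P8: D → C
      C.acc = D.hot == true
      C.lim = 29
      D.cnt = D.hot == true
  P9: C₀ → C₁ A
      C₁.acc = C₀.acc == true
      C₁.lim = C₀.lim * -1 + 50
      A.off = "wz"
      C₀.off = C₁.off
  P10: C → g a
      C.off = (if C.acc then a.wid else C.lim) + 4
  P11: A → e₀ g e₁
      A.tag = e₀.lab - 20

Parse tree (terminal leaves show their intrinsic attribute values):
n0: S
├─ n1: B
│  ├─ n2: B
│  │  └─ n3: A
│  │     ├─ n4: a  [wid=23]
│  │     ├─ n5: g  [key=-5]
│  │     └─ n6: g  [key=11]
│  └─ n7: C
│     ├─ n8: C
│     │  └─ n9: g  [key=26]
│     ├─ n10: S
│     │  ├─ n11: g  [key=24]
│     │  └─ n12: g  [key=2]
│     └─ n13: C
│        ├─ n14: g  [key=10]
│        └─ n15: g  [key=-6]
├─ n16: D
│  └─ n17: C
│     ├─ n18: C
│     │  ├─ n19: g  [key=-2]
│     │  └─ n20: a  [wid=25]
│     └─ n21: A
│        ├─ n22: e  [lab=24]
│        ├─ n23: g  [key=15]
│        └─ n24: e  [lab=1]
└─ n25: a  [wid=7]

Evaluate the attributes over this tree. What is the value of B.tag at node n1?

1. n1.mk = 23  [23]
2. n2.mk = 17  [B₀.mk * -2 + 63]
3. n3.off = "vy"  ["vy"]
4. n4.wid = 23  [terminal]
5. n5.key = -5  [terminal]
6. n6.key = 11  [terminal]
7. n3.tag = 18  [len(A.off) + 16]
8. n2.tag = 27  [A.tag + B.mk - 8]
9. n7.acc = false  [B₀.mk > 23]
10. n7.lim = 6  [B₁.tag + B₀.mk - 44]
11. n8.acc = true  [true]
12. n8.lim = -2  [-2]
13. n9.key = 26  [terminal]
14. n8.off = 20  [C.lim * -2 + 16]
15. n11.key = 24  [terminal]
16. n12.key = 2  [terminal]
17. n10.tag = "vz"  ["vz"]
18. n10.off = false  [g₀.key > 24]
19. n10.pre = "ym"  ["ym"]
20. n13.acc = false  [C₀.acc == true]
21. n13.lim = 9  [9]
22. n14.key = 10  [terminal]
23. n15.key = -6  [terminal]
24. n13.off = 9  [g₁.key + 15]
25. n7.off = 18  [C₁.off - 2]
26. n1.tag = 26  [B₁.tag - 1]
27. n16.ok = true  [B.tag > 25]
28. n16.hot = false  [false]
29. n17.acc = false  [D.hot == true]
30. n17.lim = 29  [29]
31. n18.acc = false  [C₀.acc == true]
32. n18.lim = 21  [C₀.lim * -1 + 50]
33. n19.key = -2  [terminal]
34. n20.wid = 25  [terminal]
35. n18.off = 25  [(if C.acc then a.wid else C.lim) + 4]
36. n21.off = "wz"  ["wz"]
37. n22.lab = 24  [terminal]
38. n23.key = 15  [terminal]
39. n24.lab = 1  [terminal]
40. n21.tag = 4  [e₀.lab - 20]
41. n17.off = 25  [C₁.off]
42. n16.cnt = false  [D.hot == true]
43. n25.wid = 7  [terminal]
44. n0.tag = "uz"  ["uz"]
45. n0.off = true  [a.wid > 6]
46. n0.pre = "wz"  ["wz"]

26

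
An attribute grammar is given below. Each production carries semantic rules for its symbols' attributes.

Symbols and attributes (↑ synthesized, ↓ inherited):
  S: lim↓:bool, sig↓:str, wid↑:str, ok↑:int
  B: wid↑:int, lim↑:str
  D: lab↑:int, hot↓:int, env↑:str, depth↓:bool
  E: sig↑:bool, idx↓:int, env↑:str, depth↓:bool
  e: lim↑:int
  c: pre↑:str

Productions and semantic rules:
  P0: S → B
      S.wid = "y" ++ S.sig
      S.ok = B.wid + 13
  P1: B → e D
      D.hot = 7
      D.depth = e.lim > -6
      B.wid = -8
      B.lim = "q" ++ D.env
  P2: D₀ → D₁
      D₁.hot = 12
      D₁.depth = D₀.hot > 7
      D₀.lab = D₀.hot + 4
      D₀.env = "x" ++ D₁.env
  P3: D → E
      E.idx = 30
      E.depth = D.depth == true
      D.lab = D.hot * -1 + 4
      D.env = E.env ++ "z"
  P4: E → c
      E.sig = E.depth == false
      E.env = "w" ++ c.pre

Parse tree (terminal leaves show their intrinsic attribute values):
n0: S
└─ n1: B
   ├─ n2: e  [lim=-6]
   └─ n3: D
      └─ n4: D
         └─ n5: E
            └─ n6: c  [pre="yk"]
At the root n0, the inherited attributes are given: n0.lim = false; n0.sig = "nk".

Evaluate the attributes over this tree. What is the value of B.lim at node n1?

1. n0.lim = false  [given at root]
2. n0.sig = "nk"  [given at root]
3. n2.lim = -6  [terminal]
4. n3.hot = 7  [7]
5. n3.depth = false  [e.lim > -6]
6. n4.hot = 12  [12]
7. n4.depth = false  [D₀.hot > 7]
8. n5.idx = 30  [30]
9. n5.depth = false  [D.depth == true]
10. n6.pre = "yk"  [terminal]
11. n5.sig = true  [E.depth == false]
12. n5.env = "wyk"  ["w" ++ c.pre]
13. n4.lab = -8  [D.hot * -1 + 4]
14. n4.env = "wykz"  [E.env ++ "z"]
15. n3.lab = 11  [D₀.hot + 4]
16. n3.env = "xwykz"  ["x" ++ D₁.env]
17. n1.wid = -8  [-8]
18. n1.lim = "qxwykz"  ["q" ++ D.env]
19. n0.wid = "ynk"  ["y" ++ S.sig]
20. n0.ok = 5  [B.wid + 13]

"qxwykz"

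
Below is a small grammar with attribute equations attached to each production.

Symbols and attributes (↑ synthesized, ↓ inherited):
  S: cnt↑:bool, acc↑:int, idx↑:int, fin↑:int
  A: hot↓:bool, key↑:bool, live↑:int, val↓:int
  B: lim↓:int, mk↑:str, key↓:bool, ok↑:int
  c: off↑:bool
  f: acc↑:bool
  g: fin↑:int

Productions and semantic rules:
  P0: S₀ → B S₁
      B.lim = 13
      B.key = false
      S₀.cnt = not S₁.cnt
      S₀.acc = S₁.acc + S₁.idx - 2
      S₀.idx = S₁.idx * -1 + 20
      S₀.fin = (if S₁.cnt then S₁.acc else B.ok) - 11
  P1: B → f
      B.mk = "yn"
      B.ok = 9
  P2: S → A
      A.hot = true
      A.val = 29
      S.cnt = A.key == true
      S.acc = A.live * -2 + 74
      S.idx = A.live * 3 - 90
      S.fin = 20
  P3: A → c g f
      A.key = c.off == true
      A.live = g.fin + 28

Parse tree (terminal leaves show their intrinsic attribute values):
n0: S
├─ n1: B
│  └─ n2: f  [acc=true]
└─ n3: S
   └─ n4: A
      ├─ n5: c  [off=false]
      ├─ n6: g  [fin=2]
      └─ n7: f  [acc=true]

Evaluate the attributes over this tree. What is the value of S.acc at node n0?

1. n1.lim = 13  [13]
2. n1.key = false  [false]
3. n2.acc = true  [terminal]
4. n1.mk = "yn"  ["yn"]
5. n1.ok = 9  [9]
6. n4.hot = true  [true]
7. n4.val = 29  [29]
8. n5.off = false  [terminal]
9. n6.fin = 2  [terminal]
10. n7.acc = true  [terminal]
11. n4.key = false  [c.off == true]
12. n4.live = 30  [g.fin + 28]
13. n3.cnt = false  [A.key == true]
14. n3.acc = 14  [A.live * -2 + 74]
15. n3.idx = 0  [A.live * 3 - 90]
16. n3.fin = 20  [20]
17. n0.cnt = true  [not S₁.cnt]
18. n0.acc = 12  [S₁.acc + S₁.idx - 2]
19. n0.idx = 20  [S₁.idx * -1 + 20]
20. n0.fin = -2  [(if S₁.cnt then S₁.acc else B.ok) - 11]

12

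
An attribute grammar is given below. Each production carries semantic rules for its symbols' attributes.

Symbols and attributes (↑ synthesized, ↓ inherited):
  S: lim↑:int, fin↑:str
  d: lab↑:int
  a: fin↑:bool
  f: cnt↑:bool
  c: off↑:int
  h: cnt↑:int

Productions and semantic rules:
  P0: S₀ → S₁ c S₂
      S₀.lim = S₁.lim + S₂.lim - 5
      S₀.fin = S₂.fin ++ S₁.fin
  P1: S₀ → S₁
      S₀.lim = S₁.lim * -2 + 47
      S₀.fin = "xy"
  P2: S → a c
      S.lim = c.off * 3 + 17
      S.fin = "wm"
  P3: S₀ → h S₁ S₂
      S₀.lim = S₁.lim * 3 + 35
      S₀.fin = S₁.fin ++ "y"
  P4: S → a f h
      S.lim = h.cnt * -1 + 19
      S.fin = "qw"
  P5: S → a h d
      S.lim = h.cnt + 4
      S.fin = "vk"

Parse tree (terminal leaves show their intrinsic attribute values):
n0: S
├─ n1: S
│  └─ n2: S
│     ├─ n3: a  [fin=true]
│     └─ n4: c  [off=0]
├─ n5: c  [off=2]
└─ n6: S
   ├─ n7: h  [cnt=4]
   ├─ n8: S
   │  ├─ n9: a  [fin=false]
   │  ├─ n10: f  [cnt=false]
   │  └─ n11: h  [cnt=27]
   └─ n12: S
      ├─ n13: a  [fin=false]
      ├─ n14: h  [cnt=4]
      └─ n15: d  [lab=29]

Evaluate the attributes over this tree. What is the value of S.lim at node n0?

19

1. n3.fin = true  [terminal]
2. n4.off = 0  [terminal]
3. n2.lim = 17  [c.off * 3 + 17]
4. n2.fin = "wm"  ["wm"]
5. n1.lim = 13  [S₁.lim * -2 + 47]
6. n1.fin = "xy"  ["xy"]
7. n5.off = 2  [terminal]
8. n7.cnt = 4  [terminal]
9. n9.fin = false  [terminal]
10. n10.cnt = false  [terminal]
11. n11.cnt = 27  [terminal]
12. n8.lim = -8  [h.cnt * -1 + 19]
13. n8.fin = "qw"  ["qw"]
14. n13.fin = false  [terminal]
15. n14.cnt = 4  [terminal]
16. n15.lab = 29  [terminal]
17. n12.lim = 8  [h.cnt + 4]
18. n12.fin = "vk"  ["vk"]
19. n6.lim = 11  [S₁.lim * 3 + 35]
20. n6.fin = "qwy"  [S₁.fin ++ "y"]
21. n0.lim = 19  [S₁.lim + S₂.lim - 5]
22. n0.fin = "qwyxy"  [S₂.fin ++ S₁.fin]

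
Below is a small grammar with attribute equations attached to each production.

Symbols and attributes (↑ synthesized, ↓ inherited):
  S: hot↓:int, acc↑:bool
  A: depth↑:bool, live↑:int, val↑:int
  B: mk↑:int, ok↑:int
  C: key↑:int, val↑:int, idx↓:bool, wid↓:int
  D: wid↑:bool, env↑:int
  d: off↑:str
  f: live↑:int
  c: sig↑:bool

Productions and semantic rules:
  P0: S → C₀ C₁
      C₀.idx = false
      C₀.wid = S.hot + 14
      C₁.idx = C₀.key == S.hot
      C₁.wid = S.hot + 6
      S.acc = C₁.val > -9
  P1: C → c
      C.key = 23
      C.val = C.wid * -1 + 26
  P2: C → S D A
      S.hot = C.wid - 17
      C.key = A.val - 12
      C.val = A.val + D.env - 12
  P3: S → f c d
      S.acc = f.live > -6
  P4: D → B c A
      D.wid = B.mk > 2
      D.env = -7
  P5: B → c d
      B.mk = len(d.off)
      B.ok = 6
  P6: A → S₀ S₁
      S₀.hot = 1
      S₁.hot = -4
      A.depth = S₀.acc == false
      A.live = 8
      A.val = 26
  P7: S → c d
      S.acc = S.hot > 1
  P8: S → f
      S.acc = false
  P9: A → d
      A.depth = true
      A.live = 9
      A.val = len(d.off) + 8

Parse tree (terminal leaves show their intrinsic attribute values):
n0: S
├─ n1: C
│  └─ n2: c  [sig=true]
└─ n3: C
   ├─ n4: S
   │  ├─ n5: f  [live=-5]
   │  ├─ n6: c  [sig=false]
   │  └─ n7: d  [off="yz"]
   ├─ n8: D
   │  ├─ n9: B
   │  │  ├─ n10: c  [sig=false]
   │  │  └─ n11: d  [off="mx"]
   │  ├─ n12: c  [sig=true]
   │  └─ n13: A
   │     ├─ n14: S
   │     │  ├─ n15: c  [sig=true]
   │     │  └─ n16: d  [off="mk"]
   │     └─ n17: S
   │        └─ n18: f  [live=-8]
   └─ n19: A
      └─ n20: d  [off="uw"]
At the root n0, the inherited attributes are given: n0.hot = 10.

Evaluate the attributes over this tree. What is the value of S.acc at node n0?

false

1. n0.hot = 10  [given at root]
2. n1.idx = false  [false]
3. n1.wid = 24  [S.hot + 14]
4. n2.sig = true  [terminal]
5. n1.key = 23  [23]
6. n1.val = 2  [C.wid * -1 + 26]
7. n3.idx = false  [C₀.key == S.hot]
8. n3.wid = 16  [S.hot + 6]
9. n4.hot = -1  [C.wid - 17]
10. n5.live = -5  [terminal]
11. n6.sig = false  [terminal]
12. n7.off = "yz"  [terminal]
13. n4.acc = true  [f.live > -6]
14. n10.sig = false  [terminal]
15. n11.off = "mx"  [terminal]
16. n9.mk = 2  [len(d.off)]
17. n9.ok = 6  [6]
18. n12.sig = true  [terminal]
19. n14.hot = 1  [1]
20. n15.sig = true  [terminal]
21. n16.off = "mk"  [terminal]
22. n14.acc = false  [S.hot > 1]
23. n17.hot = -4  [-4]
24. n18.live = -8  [terminal]
25. n17.acc = false  [false]
26. n13.depth = true  [S₀.acc == false]
27. n13.live = 8  [8]
28. n13.val = 26  [26]
29. n8.wid = false  [B.mk > 2]
30. n8.env = -7  [-7]
31. n20.off = "uw"  [terminal]
32. n19.depth = true  [true]
33. n19.live = 9  [9]
34. n19.val = 10  [len(d.off) + 8]
35. n3.key = -2  [A.val - 12]
36. n3.val = -9  [A.val + D.env - 12]
37. n0.acc = false  [C₁.val > -9]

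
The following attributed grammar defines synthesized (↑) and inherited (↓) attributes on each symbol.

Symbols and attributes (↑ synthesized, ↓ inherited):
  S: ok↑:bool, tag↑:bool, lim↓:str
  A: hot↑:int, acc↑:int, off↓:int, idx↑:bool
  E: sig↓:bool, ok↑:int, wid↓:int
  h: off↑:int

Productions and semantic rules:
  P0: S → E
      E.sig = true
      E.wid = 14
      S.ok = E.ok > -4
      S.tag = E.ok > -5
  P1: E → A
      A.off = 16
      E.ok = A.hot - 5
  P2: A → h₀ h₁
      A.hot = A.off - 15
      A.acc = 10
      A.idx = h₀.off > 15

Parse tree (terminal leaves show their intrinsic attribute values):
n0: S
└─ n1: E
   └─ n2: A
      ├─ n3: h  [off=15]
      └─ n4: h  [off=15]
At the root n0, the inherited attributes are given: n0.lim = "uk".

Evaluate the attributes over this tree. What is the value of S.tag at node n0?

1. n0.lim = "uk"  [given at root]
2. n1.sig = true  [true]
3. n1.wid = 14  [14]
4. n2.off = 16  [16]
5. n3.off = 15  [terminal]
6. n4.off = 15  [terminal]
7. n2.hot = 1  [A.off - 15]
8. n2.acc = 10  [10]
9. n2.idx = false  [h₀.off > 15]
10. n1.ok = -4  [A.hot - 5]
11. n0.ok = false  [E.ok > -4]
12. n0.tag = true  [E.ok > -5]

true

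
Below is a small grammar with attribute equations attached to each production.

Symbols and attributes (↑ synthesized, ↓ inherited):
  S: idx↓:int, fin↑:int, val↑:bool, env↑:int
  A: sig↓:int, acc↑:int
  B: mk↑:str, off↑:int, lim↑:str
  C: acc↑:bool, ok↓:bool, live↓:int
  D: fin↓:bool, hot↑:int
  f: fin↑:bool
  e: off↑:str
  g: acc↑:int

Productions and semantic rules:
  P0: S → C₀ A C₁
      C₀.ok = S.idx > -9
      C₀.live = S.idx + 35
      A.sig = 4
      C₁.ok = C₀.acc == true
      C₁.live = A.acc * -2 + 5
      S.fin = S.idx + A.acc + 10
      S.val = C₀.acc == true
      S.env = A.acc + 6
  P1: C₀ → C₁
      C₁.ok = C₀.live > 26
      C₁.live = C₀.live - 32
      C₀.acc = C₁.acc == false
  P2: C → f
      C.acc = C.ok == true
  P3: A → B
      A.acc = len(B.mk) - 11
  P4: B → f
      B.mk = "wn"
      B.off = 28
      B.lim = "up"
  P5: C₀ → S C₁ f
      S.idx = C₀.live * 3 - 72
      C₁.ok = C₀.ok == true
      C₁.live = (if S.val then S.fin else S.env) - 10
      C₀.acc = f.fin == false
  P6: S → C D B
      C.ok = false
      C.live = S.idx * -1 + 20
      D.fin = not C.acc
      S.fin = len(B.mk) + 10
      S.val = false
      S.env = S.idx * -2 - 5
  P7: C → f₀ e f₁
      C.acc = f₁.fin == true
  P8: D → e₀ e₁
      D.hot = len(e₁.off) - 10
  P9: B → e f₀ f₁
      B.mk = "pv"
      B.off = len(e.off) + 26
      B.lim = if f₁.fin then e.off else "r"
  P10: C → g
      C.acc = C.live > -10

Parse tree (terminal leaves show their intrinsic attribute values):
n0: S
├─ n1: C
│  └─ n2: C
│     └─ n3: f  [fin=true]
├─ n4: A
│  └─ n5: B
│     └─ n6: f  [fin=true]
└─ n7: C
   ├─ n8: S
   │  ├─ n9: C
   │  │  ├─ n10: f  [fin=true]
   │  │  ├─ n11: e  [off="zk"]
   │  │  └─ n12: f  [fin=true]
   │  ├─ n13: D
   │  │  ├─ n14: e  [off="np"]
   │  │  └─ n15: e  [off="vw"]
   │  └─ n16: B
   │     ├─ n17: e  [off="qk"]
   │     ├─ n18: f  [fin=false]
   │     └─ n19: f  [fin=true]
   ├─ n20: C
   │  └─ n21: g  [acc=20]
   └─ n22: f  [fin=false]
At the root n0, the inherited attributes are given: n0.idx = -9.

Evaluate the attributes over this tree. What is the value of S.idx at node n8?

1. n0.idx = -9  [given at root]
2. n1.ok = false  [S.idx > -9]
3. n1.live = 26  [S.idx + 35]
4. n2.ok = false  [C₀.live > 26]
5. n2.live = -6  [C₀.live - 32]
6. n3.fin = true  [terminal]
7. n2.acc = false  [C.ok == true]
8. n1.acc = true  [C₁.acc == false]
9. n4.sig = 4  [4]
10. n6.fin = true  [terminal]
11. n5.mk = "wn"  ["wn"]
12. n5.off = 28  [28]
13. n5.lim = "up"  ["up"]
14. n4.acc = -9  [len(B.mk) - 11]
15. n7.ok = true  [C₀.acc == true]
16. n7.live = 23  [A.acc * -2 + 5]
17. n8.idx = -3  [C₀.live * 3 - 72]
18. n9.ok = false  [false]
19. n9.live = 23  [S.idx * -1 + 20]
20. n10.fin = true  [terminal]
21. n11.off = "zk"  [terminal]
22. n12.fin = true  [terminal]
23. n9.acc = true  [f₁.fin == true]
24. n13.fin = false  [not C.acc]
25. n14.off = "np"  [terminal]
26. n15.off = "vw"  [terminal]
27. n13.hot = -8  [len(e₁.off) - 10]
28. n17.off = "qk"  [terminal]
29. n18.fin = false  [terminal]
30. n19.fin = true  [terminal]
31. n16.mk = "pv"  ["pv"]
32. n16.off = 28  [len(e.off) + 26]
33. n16.lim = "qk"  [if f₁.fin then e.off else "r"]
34. n8.fin = 12  [len(B.mk) + 10]
35. n8.val = false  [false]
36. n8.env = 1  [S.idx * -2 - 5]
37. n20.ok = true  [C₀.ok == true]
38. n20.live = -9  [(if S.val then S.fin else S.env) - 10]
39. n21.acc = 20  [terminal]
40. n20.acc = true  [C.live > -10]
41. n22.fin = false  [terminal]
42. n7.acc = true  [f.fin == false]
43. n0.fin = -8  [S.idx + A.acc + 10]
44. n0.val = true  [C₀.acc == true]
45. n0.env = -3  [A.acc + 6]

-3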